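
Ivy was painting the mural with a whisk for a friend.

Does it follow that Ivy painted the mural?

no

'was painting' is progressive; for an accomplishment like 'paint the mural', it doesn't entail completion.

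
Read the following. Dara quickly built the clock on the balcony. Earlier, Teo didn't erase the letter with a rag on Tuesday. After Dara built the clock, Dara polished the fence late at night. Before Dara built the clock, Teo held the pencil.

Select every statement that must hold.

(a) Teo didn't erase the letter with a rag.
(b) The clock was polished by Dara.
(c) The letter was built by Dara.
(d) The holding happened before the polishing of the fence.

(a) Not entailed — dropping 'on Tuesday' under negation is not valid — the original leaves open that Teo erased the letter some other way.
(b) Not entailed — Dara polished the fence, not the clock; the clock belongs to the building event.
(c) Not entailed — Dara built the clock, not the letter; the letter belongs to the erasing event.
(d) Entailed — the narrative places the holding before the polishing.

(d)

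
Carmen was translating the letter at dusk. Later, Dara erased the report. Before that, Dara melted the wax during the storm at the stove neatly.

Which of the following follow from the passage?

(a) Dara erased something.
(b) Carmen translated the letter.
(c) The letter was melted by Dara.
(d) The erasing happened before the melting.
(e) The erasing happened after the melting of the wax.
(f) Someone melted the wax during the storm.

(a), (e), (f)

(a) Entailed — this follows by dropping conjuncts from the erasing event's description.
(b) Not entailed — 'was translating' is progressive on an accomplishment; it does not entail the completed 'translated'.
(c) Not entailed — Dara melted the wax, not the letter; the letter belongs to the translating event.
(d) Not entailed — the narrative places the melting before the erasing, not after.
(e) Entailed — the narrative places the melting before the erasing.
(f) Entailed — this follows by dropping conjuncts from the melting event's description.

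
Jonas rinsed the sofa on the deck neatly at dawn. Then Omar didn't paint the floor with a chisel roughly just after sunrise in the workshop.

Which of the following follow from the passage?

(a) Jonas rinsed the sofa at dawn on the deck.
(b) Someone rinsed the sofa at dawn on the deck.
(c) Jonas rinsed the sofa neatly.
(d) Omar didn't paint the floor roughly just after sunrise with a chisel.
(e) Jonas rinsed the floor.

(a) Entailed — every conjunct here is already in the original rinsing event.
(b) Entailed — dropping 'neatly' and generalizing the agent leaves a sub-description the original still satisfies.
(c) Entailed — the original entails any weakening of itself; this just drops 'at dawn', 'on the deck'.
(d) Not entailed — dropping 'in the workshop' under negation is not valid — the original leaves open that Omar painted the floor some other way.
(e) Not entailed — Jonas rinsed the sofa, not the floor; the floor belongs to the painting event.

(a), (b), (c)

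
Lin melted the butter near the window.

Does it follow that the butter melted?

'Lin melted the butter' is the causative; it entails the inchoative 'the butter melted'.

yes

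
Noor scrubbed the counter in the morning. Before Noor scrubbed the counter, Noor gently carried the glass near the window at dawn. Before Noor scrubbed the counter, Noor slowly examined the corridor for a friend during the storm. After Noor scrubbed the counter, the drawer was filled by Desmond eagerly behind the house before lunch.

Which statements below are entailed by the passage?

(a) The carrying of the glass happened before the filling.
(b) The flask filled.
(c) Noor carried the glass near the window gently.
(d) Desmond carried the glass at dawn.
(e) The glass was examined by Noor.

(a) Entailed — the narrative places the carrying before the filling.
(b) Not entailed — the drawer is what filled, not the flask.
(c) Entailed — dropping 'at dawn' leaves a sub-description the original still satisfies.
(d) Not entailed — the passage has Noor carrying the glass, not Desmond.
(e) Not entailed — Noor examined the corridor, not the glass; the glass belongs to the carrying event.

(a), (c)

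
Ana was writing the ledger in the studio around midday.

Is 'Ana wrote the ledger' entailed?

'was writing' is progressive; for an accomplishment like 'write the ledger', it doesn't entail completion.

no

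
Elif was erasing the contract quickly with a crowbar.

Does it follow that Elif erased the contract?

no

'was erasing' is progressive; for an accomplishment like 'erase the contract', it doesn't entail completion.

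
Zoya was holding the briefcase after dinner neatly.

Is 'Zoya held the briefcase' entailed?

'hold' is atelic; if Zoya was holding the briefcase, then Zoya held the briefcase (for some time).

yes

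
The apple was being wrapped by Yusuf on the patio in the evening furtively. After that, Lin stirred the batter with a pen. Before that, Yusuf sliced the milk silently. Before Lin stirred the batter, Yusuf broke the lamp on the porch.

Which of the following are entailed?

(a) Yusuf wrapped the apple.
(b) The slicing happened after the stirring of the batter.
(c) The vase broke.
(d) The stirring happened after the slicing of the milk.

(a) Not entailed — 'was wrapping' is progressive on an accomplishment; it does not entail the completed 'wrapped'.
(b) Not entailed — the narrative places the slicing before the stirring, not after.
(c) Not entailed — the lamp is what broke, not the vase.
(d) Entailed — the narrative places the slicing before the stirring.

(d)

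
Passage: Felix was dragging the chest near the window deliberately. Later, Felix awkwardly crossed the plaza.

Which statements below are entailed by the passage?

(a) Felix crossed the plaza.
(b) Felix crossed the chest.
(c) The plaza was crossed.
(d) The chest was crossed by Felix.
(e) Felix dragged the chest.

(a) Entailed — the original entails any weakening of itself; this just drops 'awkwardly'.
(b) Not entailed — Felix crossed the plaza, not the chest; the chest belongs to the dragging event.
(c) Entailed — dropping 'awkwardly' and generalizing the agent leaves a sub-description the original still satisfies.
(d) Not entailed — Felix crossed the plaza, not the chest; the chest belongs to the dragging event.
(e) Entailed — 'drag' is an activity; 'was dragging' entails that some dragging happened, so 'dragged' holds.

(a), (c), (e)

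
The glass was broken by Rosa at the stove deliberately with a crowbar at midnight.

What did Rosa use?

'with a crowbar' marks the instrument of the breaking event.

a crowbar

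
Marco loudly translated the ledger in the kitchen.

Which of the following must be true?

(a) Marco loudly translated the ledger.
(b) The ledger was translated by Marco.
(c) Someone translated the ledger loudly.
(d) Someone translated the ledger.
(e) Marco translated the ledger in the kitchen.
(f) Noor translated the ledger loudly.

(a), (b), (c), (d), (e)

(a) Entailed — every conjunct here is already in the original translating event.
(b) Entailed — dropping 'loudly', 'in the kitchen' leaves a sub-description the original still satisfies.
(c) Entailed — this follows by dropping conjuncts from the translating event's description.
(d) Entailed — the original entails any weakening of itself; this just drops 'loudly', 'in the kitchen' and generalizes the agent.
(e) Entailed — this follows by dropping conjuncts from the translating event's description.
(f) Not entailed — the passage has Marco translating the ledger, not Noor.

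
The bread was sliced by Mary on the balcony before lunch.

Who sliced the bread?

Mary

'Mary' marks the agent of the slicing event.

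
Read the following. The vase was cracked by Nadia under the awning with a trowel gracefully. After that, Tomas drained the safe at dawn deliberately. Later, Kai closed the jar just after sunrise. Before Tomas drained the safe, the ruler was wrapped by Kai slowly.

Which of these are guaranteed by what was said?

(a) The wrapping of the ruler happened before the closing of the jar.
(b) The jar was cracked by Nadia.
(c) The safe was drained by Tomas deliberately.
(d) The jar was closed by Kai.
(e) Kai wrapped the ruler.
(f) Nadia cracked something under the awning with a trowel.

(a) Entailed — the narrative places the wrapping before the closing.
(b) Not entailed — Nadia cracked the vase, not the jar; the jar belongs to the closing event.
(c) Entailed — dropping 'at dawn' leaves a sub-description the original still satisfies.
(d) Entailed — dropping 'just after sunrise' leaves a sub-description the original still satisfies.
(e) Entailed — this follows by dropping conjuncts from the wrapping event's description.
(f) Entailed — every conjunct here is already in the original cracking event.

(a), (c), (d), (e), (f)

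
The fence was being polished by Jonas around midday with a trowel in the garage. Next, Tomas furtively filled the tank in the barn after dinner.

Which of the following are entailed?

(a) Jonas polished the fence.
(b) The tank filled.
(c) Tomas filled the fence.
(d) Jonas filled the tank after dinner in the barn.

(a), (b)

(a) Entailed — 'polish' is an activity; 'was polishing' entails that some polishing happened, so 'polished' holds.
(b) Entailed — 'Tomas filled the tank' is causative; it entails the inchoative 'the tank filled'.
(c) Not entailed — Tomas filled the tank, not the fence; the fence belongs to the polishing event.
(d) Not entailed — the passage has Tomas filling the tank, not Jonas.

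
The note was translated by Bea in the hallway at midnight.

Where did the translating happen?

'in the hallway' marks the location of the translating event.

in the hallway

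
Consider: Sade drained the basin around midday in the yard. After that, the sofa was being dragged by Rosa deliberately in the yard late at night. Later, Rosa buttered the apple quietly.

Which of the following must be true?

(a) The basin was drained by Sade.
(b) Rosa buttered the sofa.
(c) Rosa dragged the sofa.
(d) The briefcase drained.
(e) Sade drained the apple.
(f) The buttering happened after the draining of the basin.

(a), (c), (f)

(a) Entailed — the original entails any weakening of itself; this just drops 'around midday', 'in the yard'.
(b) Not entailed — Rosa buttered the apple, not the sofa; the sofa belongs to the dragging event.
(c) Entailed — 'drag' is an activity; 'was dragging' entails that some dragging happened, so 'dragged' holds.
(d) Not entailed — the basin is what drained, not the briefcase.
(e) Not entailed — Sade drained the basin, not the apple; the apple belongs to the buttering event.
(f) Entailed — the narrative places the draining before the buttering.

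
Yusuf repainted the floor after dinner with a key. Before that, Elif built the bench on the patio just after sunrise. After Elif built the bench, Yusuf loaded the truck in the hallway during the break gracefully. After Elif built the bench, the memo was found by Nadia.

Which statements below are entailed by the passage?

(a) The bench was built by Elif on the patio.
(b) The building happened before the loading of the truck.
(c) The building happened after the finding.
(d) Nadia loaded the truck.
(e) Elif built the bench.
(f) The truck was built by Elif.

(a) Entailed — this follows by dropping conjuncts from the building event's description.
(b) Entailed — the narrative places the building before the loading.
(c) Not entailed — the narrative places the building before the finding, not after.
(d) Not entailed — the passage has Yusuf loading the truck, not Nadia.
(e) Entailed — the original entails any weakening of itself; this just drops 'on the patio', 'just after sunrise'.
(f) Not entailed — Elif built the bench, not the truck; the truck belongs to the loading event.

(a), (b), (e)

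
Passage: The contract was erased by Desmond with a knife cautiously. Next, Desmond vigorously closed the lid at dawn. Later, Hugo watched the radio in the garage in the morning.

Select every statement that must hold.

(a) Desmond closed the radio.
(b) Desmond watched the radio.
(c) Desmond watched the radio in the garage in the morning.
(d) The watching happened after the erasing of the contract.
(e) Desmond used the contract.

(d)

(a) Not entailed — Desmond closed the lid, not the radio; the radio belongs to the watching event.
(b) Not entailed — the passage has Hugo watching the radio, not Desmond.
(c) Not entailed — the passage has Hugo watching the radio, not Desmond.
(d) Entailed — the narrative places the erasing before the watching.
(e) Not entailed — the contract is the patient, not an instrument — Desmond used a knife.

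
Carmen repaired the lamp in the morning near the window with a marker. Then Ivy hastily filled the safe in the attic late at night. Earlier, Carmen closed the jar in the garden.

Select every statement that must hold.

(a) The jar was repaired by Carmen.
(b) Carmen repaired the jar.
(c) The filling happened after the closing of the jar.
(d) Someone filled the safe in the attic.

(a) Not entailed — Carmen repaired the lamp, not the jar; the jar belongs to the closing event.
(b) Not entailed — Carmen repaired the lamp, not the jar; the jar belongs to the closing event.
(c) Entailed — the narrative places the closing before the filling.
(d) Entailed — the original entails any weakening of itself; this just drops 'late at night', 'hastily' and generalizes the agent.

(c), (d)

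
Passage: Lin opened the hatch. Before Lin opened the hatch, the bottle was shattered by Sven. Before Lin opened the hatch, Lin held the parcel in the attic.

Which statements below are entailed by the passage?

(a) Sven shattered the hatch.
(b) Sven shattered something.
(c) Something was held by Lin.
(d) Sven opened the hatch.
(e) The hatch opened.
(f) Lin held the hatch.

(a) Not entailed — Sven shattered the bottle, not the hatch; the hatch belongs to the opening event.
(b) Entailed — every conjunct here is already in the original shattering event.
(c) Entailed — dropping 'in the attic' and generalizing the patient leaves a sub-description the original still satisfies.
(d) Not entailed — the passage has Lin opening the hatch, not Sven.
(e) Entailed — 'Lin opened the hatch' is causative; it entails the inchoative 'the hatch opened'.
(f) Not entailed — Lin held the parcel, not the hatch; the hatch belongs to the opening event.

(b), (c), (e)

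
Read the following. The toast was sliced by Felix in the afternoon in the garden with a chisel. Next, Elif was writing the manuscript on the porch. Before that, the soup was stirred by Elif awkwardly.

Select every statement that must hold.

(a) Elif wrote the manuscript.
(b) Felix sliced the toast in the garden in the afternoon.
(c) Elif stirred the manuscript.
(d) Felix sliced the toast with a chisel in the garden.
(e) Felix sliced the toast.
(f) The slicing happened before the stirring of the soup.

(a) Not entailed — 'was writing' is progressive on an accomplishment; it does not entail the completed 'wrote'.
(b) Entailed — the original entails any weakening of itself; this just drops 'with a chisel'.
(c) Not entailed — Elif stirred the soup, not the manuscript; the manuscript belongs to the writing event.
(d) Entailed — dropping 'in the afternoon' leaves a sub-description the original still satisfies.
(e) Entailed — this follows by dropping conjuncts from the slicing event's description.
(f) Not entailed — the narrative doesn't order the slicing relative to the stirring.

(b), (d), (e)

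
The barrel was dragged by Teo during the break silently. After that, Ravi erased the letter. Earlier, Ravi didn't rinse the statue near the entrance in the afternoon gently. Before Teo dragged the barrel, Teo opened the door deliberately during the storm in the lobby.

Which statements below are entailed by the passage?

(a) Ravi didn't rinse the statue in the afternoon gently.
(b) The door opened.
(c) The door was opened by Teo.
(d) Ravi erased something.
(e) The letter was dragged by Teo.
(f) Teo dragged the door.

(a) Not entailed — dropping 'near the entrance' under negation is not valid — the original leaves open that Ravi rinsed the statue some other way.
(b) Entailed — 'Teo opened the door' is causative; it entails the inchoative 'the door opened'.
(c) Entailed — this follows by dropping conjuncts from the opening event's description.
(d) Entailed — every conjunct here is already in the original erasing event.
(e) Not entailed — Teo dragged the barrel, not the letter; the letter belongs to the erasing event.
(f) Not entailed — Teo dragged the barrel, not the door; the door belongs to the opening event.

(b), (c), (d)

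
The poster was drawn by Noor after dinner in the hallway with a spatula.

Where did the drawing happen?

in the hallway

'in the hallway' marks the location of the drawing event.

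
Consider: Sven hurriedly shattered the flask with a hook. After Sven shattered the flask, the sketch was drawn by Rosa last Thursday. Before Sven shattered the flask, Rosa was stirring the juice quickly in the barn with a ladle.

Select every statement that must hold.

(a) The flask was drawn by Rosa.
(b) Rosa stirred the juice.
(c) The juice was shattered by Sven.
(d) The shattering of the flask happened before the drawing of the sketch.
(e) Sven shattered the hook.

(a) Not entailed — Rosa drew the sketch, not the flask; the flask belongs to the shattering event.
(b) Entailed — 'stir' is an activity; 'was stirring' entails that some stirring happened, so 'stirred' holds.
(c) Not entailed — Sven shattered the flask, not the juice; the juice belongs to the stirring event.
(d) Entailed — the narrative places the shattering before the drawing.
(e) Not entailed — the hook is the instrument, not what was shattered.

(b), (d)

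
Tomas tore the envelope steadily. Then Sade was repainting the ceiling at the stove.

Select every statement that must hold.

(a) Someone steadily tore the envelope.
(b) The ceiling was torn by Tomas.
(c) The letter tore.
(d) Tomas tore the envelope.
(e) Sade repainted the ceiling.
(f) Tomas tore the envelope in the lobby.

(a), (d)

(a) Entailed — this follows by dropping conjuncts from the tearing event's description.
(b) Not entailed — Tomas tore the envelope, not the ceiling; the ceiling belongs to the repainting event.
(c) Not entailed — the envelope is what tore, not the letter.
(d) Entailed — every conjunct here is already in the original tearing event.
(e) Not entailed — 'was repainting' is progressive on an accomplishment; it does not entail the completed 'repainted'.
(f) Not entailed — 'in the lobby' adds information not in the original event.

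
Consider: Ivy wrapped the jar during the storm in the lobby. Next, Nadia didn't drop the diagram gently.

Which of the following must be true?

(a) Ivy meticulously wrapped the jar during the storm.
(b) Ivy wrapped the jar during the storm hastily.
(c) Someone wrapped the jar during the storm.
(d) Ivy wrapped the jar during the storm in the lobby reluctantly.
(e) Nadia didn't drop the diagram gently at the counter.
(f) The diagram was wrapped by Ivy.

(c), (e)

(a) Not entailed — 'meticulously' adds information not in the original event.
(b) Not entailed — 'hastily' adds information not in the original event.
(c) Entailed — this follows by dropping conjuncts from the wrapping event's description.
(d) Not entailed — 'reluctantly' adds information not in the original event.
(e) Entailed — under negation, adding a further restriction is entailed: if no such dropping event occurred, none occurred at the counter either.
(f) Not entailed — Ivy wrapped the jar, not the diagram; the diagram belongs to the dropping event.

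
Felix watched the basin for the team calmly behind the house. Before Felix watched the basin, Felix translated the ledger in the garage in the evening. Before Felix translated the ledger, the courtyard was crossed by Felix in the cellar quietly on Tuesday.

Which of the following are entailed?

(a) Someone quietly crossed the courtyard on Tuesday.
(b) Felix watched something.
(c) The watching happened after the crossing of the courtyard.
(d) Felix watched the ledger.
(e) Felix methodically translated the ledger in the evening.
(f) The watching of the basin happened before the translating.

(a) Entailed — every conjunct here is already in the original crossing event.
(b) Entailed — this follows by dropping conjuncts from the watching event's description.
(c) Entailed — the narrative places the crossing before the watching.
(d) Not entailed — Felix watched the basin, not the ledger; the ledger belongs to the translating event.
(e) Not entailed — 'methodically' adds information not in the original event.
(f) Not entailed — the narrative places the translating before the watching, not after.

(a), (b), (c)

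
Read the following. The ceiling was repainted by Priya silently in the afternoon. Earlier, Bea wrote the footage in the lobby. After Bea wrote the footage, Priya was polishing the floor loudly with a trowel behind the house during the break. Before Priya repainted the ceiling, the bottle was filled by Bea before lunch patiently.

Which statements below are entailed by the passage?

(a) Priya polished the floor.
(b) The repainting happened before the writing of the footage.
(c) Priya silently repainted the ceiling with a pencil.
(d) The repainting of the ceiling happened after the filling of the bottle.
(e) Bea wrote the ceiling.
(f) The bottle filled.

(a) Entailed — 'polish' is an activity; 'was polishing' entails that some polishing happened, so 'polished' holds.
(b) Not entailed — the narrative places the writing before the repainting, not after.
(c) Not entailed — 'with a pencil' adds information not in the original event.
(d) Entailed — the narrative places the filling before the repainting.
(e) Not entailed — Bea wrote the footage, not the ceiling; the ceiling belongs to the repainting event.
(f) Entailed — 'Bea filled the bottle' is causative; it entails the inchoative 'the bottle filled'.

(a), (d), (f)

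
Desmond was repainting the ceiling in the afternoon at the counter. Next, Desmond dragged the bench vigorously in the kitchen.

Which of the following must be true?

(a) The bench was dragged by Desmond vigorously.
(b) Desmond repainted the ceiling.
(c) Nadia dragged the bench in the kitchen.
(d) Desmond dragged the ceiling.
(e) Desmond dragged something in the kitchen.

(a) Entailed — the original entails any weakening of itself; this just drops 'in the kitchen'.
(b) Not entailed — 'was repainting' is progressive on an accomplishment; it does not entail the completed 'repainted'.
(c) Not entailed — the passage has Desmond dragging the bench, not Nadia.
(d) Not entailed — Desmond dragged the bench, not the ceiling; the ceiling belongs to the repainting event.
(e) Entailed — dropping 'vigorously' and generalizing the patient leaves a sub-description the original still satisfies.

(a), (e)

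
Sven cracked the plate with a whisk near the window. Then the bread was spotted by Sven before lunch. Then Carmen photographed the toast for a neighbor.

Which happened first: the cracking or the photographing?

the cracking

The connectives place the cracking before the photographing.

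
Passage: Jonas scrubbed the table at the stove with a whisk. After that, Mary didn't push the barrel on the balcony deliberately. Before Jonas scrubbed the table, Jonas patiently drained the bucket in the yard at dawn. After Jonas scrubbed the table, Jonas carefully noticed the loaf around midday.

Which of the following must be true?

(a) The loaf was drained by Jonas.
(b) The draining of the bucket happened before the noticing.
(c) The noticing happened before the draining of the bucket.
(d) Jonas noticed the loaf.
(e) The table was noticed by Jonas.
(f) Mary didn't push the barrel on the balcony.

(b), (d)

(a) Not entailed — Jonas drained the bucket, not the loaf; the loaf belongs to the noticing event.
(b) Entailed — the narrative places the draining before the noticing.
(c) Not entailed — the narrative places the draining before the noticing, not after.
(d) Entailed — every conjunct here is already in the original noticing event.
(e) Not entailed — Jonas noticed the loaf, not the table; the table belongs to the scrubbing event.
(f) Not entailed — dropping 'deliberately' under negation is not valid — the original leaves open that Mary pushed the barrel some other way.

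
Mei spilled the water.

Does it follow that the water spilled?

'Mei spilled the water' is the causative; it entails the inchoative 'the water spilled'.

yes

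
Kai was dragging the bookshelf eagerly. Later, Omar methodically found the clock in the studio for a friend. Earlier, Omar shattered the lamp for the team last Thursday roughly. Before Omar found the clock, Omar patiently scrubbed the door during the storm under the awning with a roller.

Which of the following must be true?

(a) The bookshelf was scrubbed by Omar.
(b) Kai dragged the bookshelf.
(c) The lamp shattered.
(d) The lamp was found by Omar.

(b), (c)

(a) Not entailed — Omar scrubbed the door, not the bookshelf; the bookshelf belongs to the dragging event.
(b) Entailed — 'drag' is an activity; 'was dragging' entails that some dragging happened, so 'dragged' holds.
(c) Entailed — 'Omar shattered the lamp' is causative; it entails the inchoative 'the lamp shattered'.
(d) Not entailed — Omar found the clock, not the lamp; the lamp belongs to the shattering event.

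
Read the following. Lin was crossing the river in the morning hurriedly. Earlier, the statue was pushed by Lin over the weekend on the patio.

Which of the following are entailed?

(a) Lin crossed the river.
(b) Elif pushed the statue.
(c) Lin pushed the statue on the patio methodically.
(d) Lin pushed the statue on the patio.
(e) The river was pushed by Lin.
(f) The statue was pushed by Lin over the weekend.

(d), (f)

(a) Not entailed — 'was crossing' is progressive on an accomplishment; it does not entail the completed 'crossed'.
(b) Not entailed — the passage has Lin pushing the statue, not Elif.
(c) Not entailed — 'methodically' adds information not in the original event.
(d) Entailed — every conjunct here is already in the original pushing event.
(e) Not entailed — Lin pushed the statue, not the river; the river belongs to the crossing event.
(f) Entailed — dropping 'on the patio' leaves a sub-description the original still satisfies.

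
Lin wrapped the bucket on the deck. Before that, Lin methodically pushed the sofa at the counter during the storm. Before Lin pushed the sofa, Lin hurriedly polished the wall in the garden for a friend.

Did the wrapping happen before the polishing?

no

The narrative orders the polishing before the wrapping.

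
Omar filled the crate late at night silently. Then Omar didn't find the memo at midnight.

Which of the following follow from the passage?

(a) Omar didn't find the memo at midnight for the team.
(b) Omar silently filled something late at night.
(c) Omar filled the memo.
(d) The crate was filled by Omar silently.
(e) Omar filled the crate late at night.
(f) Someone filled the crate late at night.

(a), (b), (d), (e), (f)

(a) Entailed — under negation, adding a further restriction is entailed: if no such finding event occurred, none occurred for the team either.
(b) Entailed — every conjunct here is already in the original filling event.
(c) Not entailed — Omar filled the crate, not the memo; the memo belongs to the finding event.
(d) Entailed — the original entails any weakening of itself; this just drops 'late at night'.
(e) Entailed — the original entails any weakening of itself; this just drops 'silently'.
(f) Entailed — the original entails any weakening of itself; this just drops 'silently' and generalizes the agent.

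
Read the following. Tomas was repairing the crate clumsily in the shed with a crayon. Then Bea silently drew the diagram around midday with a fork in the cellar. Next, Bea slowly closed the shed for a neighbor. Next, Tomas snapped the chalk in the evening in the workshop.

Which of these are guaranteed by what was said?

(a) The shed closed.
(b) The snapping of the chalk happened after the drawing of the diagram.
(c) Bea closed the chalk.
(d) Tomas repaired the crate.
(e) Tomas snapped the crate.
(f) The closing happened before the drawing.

(a), (b)

(a) Entailed — 'Bea closed the shed' is causative; it entails the inchoative 'the shed closed'.
(b) Entailed — the narrative places the drawing before the snapping.
(c) Not entailed — Bea closed the shed, not the chalk; the chalk belongs to the snapping event.
(d) Not entailed — 'was repairing' is progressive on an accomplishment; it does not entail the completed 'repaired'.
(e) Not entailed — Tomas snapped the chalk, not the crate; the crate belongs to the repairing event.
(f) Not entailed — the narrative places the drawing before the closing, not after.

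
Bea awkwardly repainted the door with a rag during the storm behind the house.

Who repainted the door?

Bea

'Bea' marks the agent of the repainting event.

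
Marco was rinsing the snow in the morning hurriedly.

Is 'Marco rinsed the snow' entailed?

yes

'rinse' is atelic; if Marco was rinsing the snow, then Marco rinsed the snow (for some time).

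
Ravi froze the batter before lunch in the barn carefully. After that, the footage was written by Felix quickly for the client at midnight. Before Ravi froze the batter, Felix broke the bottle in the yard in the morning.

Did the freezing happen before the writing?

yes

The narrative orders the freezing before the writing.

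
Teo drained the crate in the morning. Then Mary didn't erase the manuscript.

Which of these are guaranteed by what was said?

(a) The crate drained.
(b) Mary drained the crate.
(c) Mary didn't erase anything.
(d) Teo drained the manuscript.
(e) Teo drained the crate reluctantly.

(a)

(a) Entailed — 'Teo drained the crate' is causative; it entails the inchoative 'the crate drained'.
(b) Not entailed — the passage has Teo draining the crate, not Mary.
(c) Not entailed — the original only denies this specific event; Mary may have erased something else.
(d) Not entailed — Teo drained the crate, not the manuscript; the manuscript belongs to the erasing event.
(e) Not entailed — 'reluctantly' adds information not in the original event.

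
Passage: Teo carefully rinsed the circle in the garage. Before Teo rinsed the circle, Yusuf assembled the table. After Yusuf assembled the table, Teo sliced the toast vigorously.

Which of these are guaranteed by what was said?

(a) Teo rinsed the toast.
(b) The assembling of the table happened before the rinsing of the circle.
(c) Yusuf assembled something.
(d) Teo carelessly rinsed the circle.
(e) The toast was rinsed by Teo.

(a) Not entailed — Teo rinsed the circle, not the toast; the toast belongs to the slicing event.
(b) Entailed — the narrative places the assembling before the rinsing.
(c) Entailed — the original entails any weakening of itself; this just generalizes the patient.
(d) Not entailed — 'carelessly' adds a manner not in (and inconsistent with) the original.
(e) Not entailed — Teo rinsed the circle, not the toast; the toast belongs to the slicing event.

(b), (c)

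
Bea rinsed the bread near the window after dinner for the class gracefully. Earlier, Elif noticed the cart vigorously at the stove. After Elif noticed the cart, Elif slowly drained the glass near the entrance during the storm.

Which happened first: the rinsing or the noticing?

the noticing

The connectives place the noticing before the rinsing.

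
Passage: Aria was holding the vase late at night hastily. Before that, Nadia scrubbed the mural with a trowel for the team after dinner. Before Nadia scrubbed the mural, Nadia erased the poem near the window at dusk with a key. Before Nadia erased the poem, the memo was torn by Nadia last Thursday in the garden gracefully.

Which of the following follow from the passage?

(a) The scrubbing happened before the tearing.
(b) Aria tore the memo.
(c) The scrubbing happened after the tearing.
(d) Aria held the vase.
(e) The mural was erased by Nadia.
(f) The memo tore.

(c), (d), (f)

(a) Not entailed — the narrative places the tearing before the scrubbing, not after.
(b) Not entailed — the passage has Nadia tearing the memo, not Aria.
(c) Entailed — the narrative places the tearing before the scrubbing.
(d) Entailed — 'hold' is an activity; 'was holding' entails that some holding happened, so 'held' holds.
(e) Not entailed — Nadia erased the poem, not the mural; the mural belongs to the scrubbing event.
(f) Entailed — 'Nadia tore the memo' is causative; it entails the inchoative 'the memo tore'.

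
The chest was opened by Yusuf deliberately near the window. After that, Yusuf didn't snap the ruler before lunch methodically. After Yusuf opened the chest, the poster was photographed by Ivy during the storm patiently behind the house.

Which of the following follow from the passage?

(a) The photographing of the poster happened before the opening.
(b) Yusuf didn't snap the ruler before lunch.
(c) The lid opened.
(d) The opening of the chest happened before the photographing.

(d)

(a) Not entailed — the narrative places the opening before the photographing, not after.
(b) Not entailed — dropping 'methodically' under negation is not valid — the original leaves open that Yusuf snapped the ruler some other way.
(c) Not entailed — the chest is what opened, not the lid.
(d) Entailed — the narrative places the opening before the photographing.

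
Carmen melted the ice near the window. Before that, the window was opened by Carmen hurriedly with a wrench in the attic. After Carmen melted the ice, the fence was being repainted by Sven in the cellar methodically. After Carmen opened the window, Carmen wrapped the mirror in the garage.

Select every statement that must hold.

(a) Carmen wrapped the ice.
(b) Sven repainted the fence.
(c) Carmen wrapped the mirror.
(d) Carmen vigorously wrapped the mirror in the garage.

(a) Not entailed — Carmen wrapped the mirror, not the ice; the ice belongs to the melting event.
(b) Not entailed — 'was repainting' is progressive on an accomplishment; it does not entail the completed 'repainted'.
(c) Entailed — every conjunct here is already in the original wrapping event.
(d) Not entailed — 'vigorously' adds information not in the original event.

(c)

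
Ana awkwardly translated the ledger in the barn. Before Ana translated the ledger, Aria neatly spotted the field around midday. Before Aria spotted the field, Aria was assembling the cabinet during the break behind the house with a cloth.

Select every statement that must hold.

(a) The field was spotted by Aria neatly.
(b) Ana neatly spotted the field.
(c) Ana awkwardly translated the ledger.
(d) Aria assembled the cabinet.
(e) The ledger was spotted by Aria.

(a), (c)

(a) Entailed — dropping 'around midday' leaves a sub-description the original still satisfies.
(b) Not entailed — the passage has Aria spotting the field, not Ana.
(c) Entailed — this follows by dropping conjuncts from the translating event's description.
(d) Not entailed — 'was assembling' is progressive on an accomplishment; it does not entail the completed 'assembled'.
(e) Not entailed — Aria spotted the field, not the ledger; the ledger belongs to the translating event.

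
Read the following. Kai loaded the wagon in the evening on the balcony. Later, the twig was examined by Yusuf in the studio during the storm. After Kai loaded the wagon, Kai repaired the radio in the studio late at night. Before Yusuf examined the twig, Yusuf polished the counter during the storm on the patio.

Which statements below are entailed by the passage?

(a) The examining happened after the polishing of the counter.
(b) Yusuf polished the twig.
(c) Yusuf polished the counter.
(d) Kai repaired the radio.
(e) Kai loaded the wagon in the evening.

(a), (c), (d), (e)

(a) Entailed — the narrative places the polishing before the examining.
(b) Not entailed — Yusuf polished the counter, not the twig; the twig belongs to the examining event.
(c) Entailed — this follows by dropping conjuncts from the polishing event's description.
(d) Entailed — every conjunct here is already in the original repairing event.
(e) Entailed — the original entails any weakening of itself; this just drops 'on the balcony'.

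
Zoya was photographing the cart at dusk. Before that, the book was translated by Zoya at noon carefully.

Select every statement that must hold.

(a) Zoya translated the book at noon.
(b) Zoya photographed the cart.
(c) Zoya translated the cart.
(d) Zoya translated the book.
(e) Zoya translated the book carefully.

(a), (d), (e)

(a) Entailed — every conjunct here is already in the original translating event.
(b) Not entailed — 'was photographing' is progressive on an accomplishment; it does not entail the completed 'photographed'.
(c) Not entailed — Zoya translated the book, not the cart; the cart belongs to the photographing event.
(d) Entailed — the original entails any weakening of itself; this just drops 'carefully', 'at noon'.
(e) Entailed — this follows by dropping conjuncts from the translating event's description.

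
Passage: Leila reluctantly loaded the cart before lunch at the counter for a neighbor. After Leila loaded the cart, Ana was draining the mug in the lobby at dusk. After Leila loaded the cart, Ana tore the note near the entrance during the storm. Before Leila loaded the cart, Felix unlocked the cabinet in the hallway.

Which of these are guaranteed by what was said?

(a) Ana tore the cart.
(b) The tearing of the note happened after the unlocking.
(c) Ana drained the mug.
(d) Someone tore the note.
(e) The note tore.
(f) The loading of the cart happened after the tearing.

(b), (d), (e)

(a) Not entailed — Ana tore the note, not the cart; the cart belongs to the loading event.
(b) Entailed — the narrative places the unlocking before the tearing.
(c) Not entailed — 'was draining' is progressive on an accomplishment; it does not entail the completed 'drained'.
(d) Entailed — every conjunct here is already in the original tearing event.
(e) Entailed — 'Ana tore the note' is causative; it entails the inchoative 'the note tore'.
(f) Not entailed — the narrative places the loading before the tearing, not after.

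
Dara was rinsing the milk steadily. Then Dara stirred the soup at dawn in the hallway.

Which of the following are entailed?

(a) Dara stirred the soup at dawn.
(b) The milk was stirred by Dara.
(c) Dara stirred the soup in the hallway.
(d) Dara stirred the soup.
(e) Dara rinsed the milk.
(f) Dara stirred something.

(a), (c), (d), (e), (f)

(a) Entailed — dropping 'in the hallway' leaves a sub-description the original still satisfies.
(b) Not entailed — Dara stirred the soup, not the milk; the milk belongs to the rinsing event.
(c) Entailed — this follows by dropping conjuncts from the stirring event's description.
(d) Entailed — dropping 'at dawn', 'in the hallway' leaves a sub-description the original still satisfies.
(e) Entailed — 'rinse' is an activity; 'was rinsing' entails that some rinsing happened, so 'rinsed' holds.
(f) Entailed — the original entails any weakening of itself; this just drops 'at dawn', 'in the hallway' and generalizes the patient.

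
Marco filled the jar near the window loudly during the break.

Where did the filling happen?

near the window

'near the window' marks the location of the filling event.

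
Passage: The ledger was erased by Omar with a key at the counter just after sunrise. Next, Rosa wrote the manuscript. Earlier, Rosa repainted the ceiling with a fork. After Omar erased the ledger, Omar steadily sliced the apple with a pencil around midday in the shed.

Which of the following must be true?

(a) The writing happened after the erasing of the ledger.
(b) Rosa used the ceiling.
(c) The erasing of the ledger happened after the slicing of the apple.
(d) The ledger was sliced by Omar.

(a) Entailed — the narrative places the erasing before the writing.
(b) Not entailed — the ceiling is the patient, not an instrument — Rosa used a fork.
(c) Not entailed — the narrative places the erasing before the slicing, not after.
(d) Not entailed — Omar sliced the apple, not the ledger; the ledger belongs to the erasing event.

(a)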